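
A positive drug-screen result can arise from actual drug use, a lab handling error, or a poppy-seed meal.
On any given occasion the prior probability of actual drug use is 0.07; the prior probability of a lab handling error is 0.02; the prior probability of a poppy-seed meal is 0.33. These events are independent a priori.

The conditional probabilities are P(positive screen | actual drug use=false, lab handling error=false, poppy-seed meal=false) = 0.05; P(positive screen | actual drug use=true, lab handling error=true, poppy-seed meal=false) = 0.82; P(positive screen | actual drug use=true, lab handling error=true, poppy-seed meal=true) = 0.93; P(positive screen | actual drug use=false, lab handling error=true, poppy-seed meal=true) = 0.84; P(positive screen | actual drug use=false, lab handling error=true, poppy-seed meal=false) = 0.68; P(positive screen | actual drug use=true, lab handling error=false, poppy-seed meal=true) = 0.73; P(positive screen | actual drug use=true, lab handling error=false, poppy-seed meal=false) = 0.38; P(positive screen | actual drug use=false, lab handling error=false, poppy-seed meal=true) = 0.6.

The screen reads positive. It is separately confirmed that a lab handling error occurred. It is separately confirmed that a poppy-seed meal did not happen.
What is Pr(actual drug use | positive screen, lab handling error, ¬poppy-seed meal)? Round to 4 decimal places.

Pr(actual drug use | positive screen, lab handling error, ¬poppy-seed meal) ≈ 0.0832

For the numerator, keep only actual drug use=true terms: 0.82×0.07 = 0.057400
The normalizing constant is 0.68×0.93 + 0.82×0.07 = 0.689800
Posterior = 0.057400 / 0.689800 ≈ 0.0832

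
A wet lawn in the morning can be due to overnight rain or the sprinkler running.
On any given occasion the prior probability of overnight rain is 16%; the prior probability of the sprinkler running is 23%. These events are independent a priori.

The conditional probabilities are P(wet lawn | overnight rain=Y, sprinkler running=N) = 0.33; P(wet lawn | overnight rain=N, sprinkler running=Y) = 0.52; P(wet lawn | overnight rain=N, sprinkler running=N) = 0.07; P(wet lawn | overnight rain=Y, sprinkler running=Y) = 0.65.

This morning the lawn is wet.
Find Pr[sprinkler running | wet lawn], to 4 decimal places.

P(wet lawn) = 0.07×0.84×0.77 + 0.52×0.84×0.23 + 0.33×0.16×0.77 + 0.65×0.16×0.23 = 0.045276 + 0.100464 + 0.040656 + 0.023920 = 0.210316
Restricting to configurations with sprinkler running present: 0.100464 + 0.023920 = 0.124384.
P(sprinkler running | wet lawn) = 0.124384 / 0.210316 ≈ 0.5914

Pr[sprinkler running | wet lawn] ≈ 0.5914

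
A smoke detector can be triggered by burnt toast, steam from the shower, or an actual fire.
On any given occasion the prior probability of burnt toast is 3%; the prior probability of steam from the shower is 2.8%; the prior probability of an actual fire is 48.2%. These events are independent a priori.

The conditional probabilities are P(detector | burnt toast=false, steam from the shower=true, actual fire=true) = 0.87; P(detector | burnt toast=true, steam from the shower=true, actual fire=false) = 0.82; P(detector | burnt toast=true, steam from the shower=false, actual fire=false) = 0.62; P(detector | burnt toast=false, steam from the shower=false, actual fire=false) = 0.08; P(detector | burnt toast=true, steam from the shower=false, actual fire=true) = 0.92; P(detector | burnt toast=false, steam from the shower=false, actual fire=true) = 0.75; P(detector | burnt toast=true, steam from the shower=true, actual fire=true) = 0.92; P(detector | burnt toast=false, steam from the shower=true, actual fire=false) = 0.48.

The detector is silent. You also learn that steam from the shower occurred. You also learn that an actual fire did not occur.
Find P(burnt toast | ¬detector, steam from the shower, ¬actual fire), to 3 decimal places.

P(¬detector | steam from the shower, ¬actual fire) = 0.52·0.97 + 0.18·0.03 = 0.504400 + 0.005400 = 0.509800
Restricting to configurations with burnt toast present: 0.18·0.03 = 0.005400.
Hence the posterior is 0.005400/0.509800 ≈ 0.011.

P(burnt toast | ¬detector, steam from the shower, ¬actual fire) ≈ 0.011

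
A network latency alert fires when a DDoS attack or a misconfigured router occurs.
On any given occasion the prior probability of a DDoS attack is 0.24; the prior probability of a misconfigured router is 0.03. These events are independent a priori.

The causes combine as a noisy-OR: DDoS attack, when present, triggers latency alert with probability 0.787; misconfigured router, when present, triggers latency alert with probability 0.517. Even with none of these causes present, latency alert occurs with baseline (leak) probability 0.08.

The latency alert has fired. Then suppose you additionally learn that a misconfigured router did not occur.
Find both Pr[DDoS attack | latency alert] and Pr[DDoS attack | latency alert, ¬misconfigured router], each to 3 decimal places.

Pr[DDoS attack | latency alert] ≈ 0.730; Pr[DDoS attack | latency alert, ¬misconfigured router] ≈ 0.760

Under noisy-OR, P(latency alert | causes) = 1 − (1−0.08)·∏(1−qᵢ) over the active causes.
For the numerator, keep only DDoS attack=true terms: 0.187181 + 0.006519 = 0.193700
The normalizing constant is 0.08×0.76×0.97 + 0.55564×0.76×0.03 + 0.80404×0.24×0.97 + 0.905351×0.24×0.03 = 0.265345
P(DDoS attack | latency alert) = 0.193700/0.265345 ≈ 0.730

Now also conditioning on misconfigured router≠true:
For the numerator, keep only DDoS attack=true terms: 0.80404*0.24 = 0.192970
Normalizer over all consistent configurations: 0.08*0.76 + 0.80404*0.24 = 0.253770
P(DDoS attack | latency alert, ¬misconfigured router) = 0.192970/0.253770 ≈ 0.760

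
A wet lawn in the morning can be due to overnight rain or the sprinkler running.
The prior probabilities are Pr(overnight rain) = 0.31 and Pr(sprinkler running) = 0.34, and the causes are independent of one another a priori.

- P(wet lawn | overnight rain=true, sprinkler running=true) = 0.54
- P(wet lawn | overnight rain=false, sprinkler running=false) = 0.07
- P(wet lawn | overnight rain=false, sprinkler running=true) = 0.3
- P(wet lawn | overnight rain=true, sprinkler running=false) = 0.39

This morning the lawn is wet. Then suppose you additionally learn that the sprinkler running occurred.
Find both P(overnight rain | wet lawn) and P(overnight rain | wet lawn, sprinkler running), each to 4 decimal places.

For the numerator, keep only overnight rain=true terms: 0.079794 + 0.056916 = 0.136710
Denominator P(wet lawn): 0.07·0.69·0.66 + 0.3·0.69·0.34 + 0.39·0.31·0.66 + 0.54·0.31·0.34 = 0.238968
Posterior = 0.136710 / 0.238968 ≈ 0.5721

With the extra evidence:
Numerator (weight on configurations with overnight rain): 0.54*0.31 = 0.167400
Denominator P(wet lawn | sprinkler running): 0.3*0.69 + 0.54*0.31 = 0.374400
Posterior = 0.167400 / 0.374400 ≈ 0.4471
Conditioning on sprinkler running lowers the posterior on overnight rain: the classic explaining-away effect in a common-effect structure.

P(overnight rain | wet lawn) ≈ 0.5721; P(overnight rain | wet lawn, sprinkler running) ≈ 0.4471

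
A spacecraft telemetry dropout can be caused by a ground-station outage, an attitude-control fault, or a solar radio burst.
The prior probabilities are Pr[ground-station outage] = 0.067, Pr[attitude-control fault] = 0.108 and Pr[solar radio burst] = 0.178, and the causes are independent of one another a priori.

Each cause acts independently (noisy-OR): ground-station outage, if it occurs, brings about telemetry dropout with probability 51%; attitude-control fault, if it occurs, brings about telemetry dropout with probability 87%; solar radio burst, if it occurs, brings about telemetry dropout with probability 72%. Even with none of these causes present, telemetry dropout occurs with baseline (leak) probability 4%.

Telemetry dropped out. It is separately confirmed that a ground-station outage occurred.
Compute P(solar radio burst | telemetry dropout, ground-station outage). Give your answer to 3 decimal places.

P(solar radio burst | telemetry dropout, ground-station outage) ≈ 0.249

Under noisy-OR, P(telemetry dropout | causes) = 1 − (1−0.04)·∏(1−qᵢ) over the active causes.
For the numerator, keep only solar radio burst=true terms: 0.137863 + 0.018895 = 0.156758
The normalizing constant is 0.5296·0.892·0.822 + 0.868288·0.892·0.178 + 0.938848·0.108·0.822 + 0.982877·0.108·0.178 = 0.628420
P(solar radio burst | telemetry dropout, ground-station outage) = 0.156758/0.628420 ≈ 0.249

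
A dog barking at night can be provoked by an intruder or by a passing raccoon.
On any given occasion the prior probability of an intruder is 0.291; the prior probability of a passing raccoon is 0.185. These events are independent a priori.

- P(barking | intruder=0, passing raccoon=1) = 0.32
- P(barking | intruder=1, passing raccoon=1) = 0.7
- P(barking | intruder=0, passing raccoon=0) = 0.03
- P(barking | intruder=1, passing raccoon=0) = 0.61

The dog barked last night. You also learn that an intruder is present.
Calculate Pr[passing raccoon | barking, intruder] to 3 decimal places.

Pr[passing raccoon | barking, intruder] ≈ 0.207

Enumerate both values of passing raccoon and weight by the priors:
  P(barking | intruder) = 0.61·0.815 + 0.7·0.185
        = 0.497150 + 0.129500 = 0.626650
The terms with passing raccoon present sum to 0.129500, so
  P(passing raccoon | barking, intruder) = 0.129500 / 0.626650 ≈ 0.207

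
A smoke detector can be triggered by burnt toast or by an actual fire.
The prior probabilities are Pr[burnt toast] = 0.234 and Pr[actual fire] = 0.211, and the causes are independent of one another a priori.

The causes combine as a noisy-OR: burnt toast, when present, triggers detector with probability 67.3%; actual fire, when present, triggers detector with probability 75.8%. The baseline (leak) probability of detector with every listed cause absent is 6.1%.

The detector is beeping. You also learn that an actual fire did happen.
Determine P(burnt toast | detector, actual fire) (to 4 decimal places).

P(burnt toast | detector, actual fire) ≈ 0.2679

Under noisy-OR, P(detector | causes) = 1 − (1−0.061)·∏(1−qᵢ) over the active causes.
Numerator (weight on configurations with burnt toast): 0.925693·0.234 = 0.216612
Normalizer over all consistent configurations: 0.772762·0.766 + 0.925693·0.234 = 0.808548
Posterior = 0.216612 / 0.808548 ≈ 0.2679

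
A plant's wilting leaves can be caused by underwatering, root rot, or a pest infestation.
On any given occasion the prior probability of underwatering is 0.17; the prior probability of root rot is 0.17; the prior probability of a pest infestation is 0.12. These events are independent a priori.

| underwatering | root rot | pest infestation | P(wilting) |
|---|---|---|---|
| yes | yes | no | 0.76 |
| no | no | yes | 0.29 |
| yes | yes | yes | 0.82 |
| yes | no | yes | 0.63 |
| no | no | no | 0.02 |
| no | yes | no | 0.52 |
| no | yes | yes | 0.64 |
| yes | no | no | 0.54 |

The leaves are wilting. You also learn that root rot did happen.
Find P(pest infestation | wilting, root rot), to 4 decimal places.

Numerator (weight on configurations with pest infestation): 0.063744 + 0.016728 = 0.080472
Denominator P(wilting | root rot): 0.52·0.83·0.88 + 0.64·0.83·0.12 + 0.76·0.17·0.88 + 0.82·0.17·0.12 = 0.573976
Posterior = 0.080472 / 0.573976 ≈ 0.1402

P(pest infestation | wilting, root rot) ≈ 0.1402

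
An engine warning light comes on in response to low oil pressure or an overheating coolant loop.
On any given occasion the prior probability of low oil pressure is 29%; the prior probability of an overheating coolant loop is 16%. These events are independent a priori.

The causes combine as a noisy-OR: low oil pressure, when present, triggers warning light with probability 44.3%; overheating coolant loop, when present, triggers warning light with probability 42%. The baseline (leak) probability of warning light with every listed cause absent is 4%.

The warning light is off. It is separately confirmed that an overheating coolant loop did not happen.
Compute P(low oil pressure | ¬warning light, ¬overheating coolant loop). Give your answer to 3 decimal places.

Under noisy-OR, P(warning light | causes) = 1 − (1−0.04)·∏(1−qᵢ) over the active causes.
For the numerator, keep only low oil pressure=true terms: 0.53472×0.29 = 0.155069
The normalizing constant is 0.96×0.71 + 0.53472×0.29 = 0.836669
Posterior = 0.155069 / 0.836669 ≈ 0.185

P(low oil pressure | ¬warning light, ¬overheating coolant loop) ≈ 0.185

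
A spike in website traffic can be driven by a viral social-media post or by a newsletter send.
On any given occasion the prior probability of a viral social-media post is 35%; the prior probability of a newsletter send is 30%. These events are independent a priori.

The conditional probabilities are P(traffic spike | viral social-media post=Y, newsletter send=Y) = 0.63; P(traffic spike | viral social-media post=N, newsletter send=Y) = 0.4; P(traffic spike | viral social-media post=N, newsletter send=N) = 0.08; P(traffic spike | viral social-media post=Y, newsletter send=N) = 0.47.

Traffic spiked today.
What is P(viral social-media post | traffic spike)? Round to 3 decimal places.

For the numerator, keep only viral social-media post=true terms: 0.115150 + 0.066150 = 0.181300
Normalizer over all consistent configurations: 0.08·0.65·0.7 + 0.4·0.65·0.3 + 0.47·0.35·0.7 + 0.63·0.35·0.3 = 0.295700
P(viral social-media post | traffic spike) = 0.181300/0.295700 ≈ 0.613

P(viral social-media post | traffic spike) ≈ 0.613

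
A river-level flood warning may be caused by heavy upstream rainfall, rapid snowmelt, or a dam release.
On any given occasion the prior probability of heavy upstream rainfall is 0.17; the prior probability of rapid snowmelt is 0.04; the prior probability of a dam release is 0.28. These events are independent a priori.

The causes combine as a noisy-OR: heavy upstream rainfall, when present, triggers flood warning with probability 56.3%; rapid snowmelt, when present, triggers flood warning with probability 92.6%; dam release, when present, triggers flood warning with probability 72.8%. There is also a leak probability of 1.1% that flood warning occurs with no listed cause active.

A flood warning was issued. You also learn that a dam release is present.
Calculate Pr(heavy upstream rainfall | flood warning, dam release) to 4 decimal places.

Under noisy-OR, P(flood warning | causes) = 1 − (1−0.011)·∏(1−qᵢ) over the active causes.
Numerator (weight on configurations with heavy upstream rainfall): 0.144015 + 0.006741 = 0.150756
The normalizing constant is 0.730992*0.83*0.96 + 0.980093*0.83*0.04 + 0.882444*0.17*0.96 + 0.991301*0.17*0.04 = 0.765749
P(heavy upstream rainfall | flood warning, dam release) = 0.150756/0.765749 ≈ 0.1969

Pr(heavy upstream rainfall | flood warning, dam release) ≈ 0.1969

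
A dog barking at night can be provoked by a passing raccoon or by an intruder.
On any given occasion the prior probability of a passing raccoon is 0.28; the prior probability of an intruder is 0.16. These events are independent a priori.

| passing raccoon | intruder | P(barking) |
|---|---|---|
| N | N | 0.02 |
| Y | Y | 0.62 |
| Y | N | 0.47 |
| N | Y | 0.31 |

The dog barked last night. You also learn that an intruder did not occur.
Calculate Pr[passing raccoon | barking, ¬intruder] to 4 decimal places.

Pr[passing raccoon | barking, ¬intruder] ≈ 0.9014

Sum P(barking|·) weighted by the priors over both values of passing raccoon:
  P(barking | ¬intruder) = 0.02*0.72 + 0.47*0.28
        = 0.014400 + 0.131600 = 0.146000
Configurations with passing raccoon contribute 0.131600, so
  P(passing raccoon | barking, ¬intruder) = 0.131600 / 0.146000 ≈ 0.9014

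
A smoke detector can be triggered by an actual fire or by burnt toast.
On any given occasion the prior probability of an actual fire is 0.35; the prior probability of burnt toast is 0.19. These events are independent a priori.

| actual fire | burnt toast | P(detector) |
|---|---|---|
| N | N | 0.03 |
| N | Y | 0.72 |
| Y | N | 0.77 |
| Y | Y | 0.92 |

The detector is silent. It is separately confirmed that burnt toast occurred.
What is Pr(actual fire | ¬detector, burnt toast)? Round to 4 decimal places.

P(¬detector | burnt toast) = 0.28*0.65 + 0.08*0.35 = 0.182000 + 0.028000 = 0.210000
Of this, 0.028000 comes from 0.08*0.35 (the actual fire=true cases).
Hence the posterior is 0.028000/0.210000 ≈ 0.1333.

Pr(actual fire | ¬detector, burnt toast) ≈ 0.1333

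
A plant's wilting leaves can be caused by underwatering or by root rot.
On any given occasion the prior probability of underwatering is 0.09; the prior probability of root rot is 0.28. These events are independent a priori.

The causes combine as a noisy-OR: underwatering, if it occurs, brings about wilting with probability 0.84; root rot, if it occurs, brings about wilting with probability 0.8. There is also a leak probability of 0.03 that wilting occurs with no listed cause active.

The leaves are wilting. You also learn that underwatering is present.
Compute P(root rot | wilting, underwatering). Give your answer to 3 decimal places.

Under noisy-OR, P(wilting | causes) = 1 − (1−0.03)·∏(1−qᵢ) over the active causes.
Weight on root rot=true, given the evidence: 0.96896·0.28 = 0.271309
Denominator P(wilting | underwatering): 0.8448·0.72 + 0.96896·0.28 = 0.879565
P(root rot | wilting, underwatering) = 0.271309/0.879565 ≈ 0.308

P(root rot | wilting, underwatering) ≈ 0.308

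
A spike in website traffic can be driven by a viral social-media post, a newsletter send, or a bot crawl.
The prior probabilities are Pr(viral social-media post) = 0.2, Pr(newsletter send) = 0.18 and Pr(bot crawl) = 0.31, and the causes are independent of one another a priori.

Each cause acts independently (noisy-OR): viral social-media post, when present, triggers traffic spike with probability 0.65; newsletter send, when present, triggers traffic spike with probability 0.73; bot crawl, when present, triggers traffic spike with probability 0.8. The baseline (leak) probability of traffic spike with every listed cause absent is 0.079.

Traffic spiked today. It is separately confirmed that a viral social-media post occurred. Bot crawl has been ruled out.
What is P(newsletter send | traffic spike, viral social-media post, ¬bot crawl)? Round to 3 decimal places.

P(newsletter send | traffic spike, viral social-media post, ¬bot crawl) ≈ 0.228

Under noisy-OR, P(traffic spike | causes) = 1 − (1−0.079)·∏(1−qᵢ) over the active causes.
Numerator (weight on configurations with newsletter send): 0.912965×0.18 = 0.164334
The normalizing constant is 0.67765×0.82 + 0.912965×0.18 = 0.720007
P(newsletter send | traffic spike, viral social-media post, ¬bot crawl) = 0.164334/0.720007 ≈ 0.228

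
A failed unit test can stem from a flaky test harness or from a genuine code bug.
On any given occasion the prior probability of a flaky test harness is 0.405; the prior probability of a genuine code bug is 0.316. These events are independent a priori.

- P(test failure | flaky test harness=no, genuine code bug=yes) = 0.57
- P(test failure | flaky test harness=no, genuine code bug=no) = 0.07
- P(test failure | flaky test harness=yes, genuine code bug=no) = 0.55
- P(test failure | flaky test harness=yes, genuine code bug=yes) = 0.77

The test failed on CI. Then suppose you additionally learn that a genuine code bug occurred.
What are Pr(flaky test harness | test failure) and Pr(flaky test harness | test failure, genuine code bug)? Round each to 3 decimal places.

Pr(flaky test harness | test failure) ≈ 0.649; Pr(flaky test harness | test failure, genuine code bug) ≈ 0.479

For the numerator, keep only flaky test harness=true terms: 0.152361 + 0.098545 = 0.250906
Normalizer over all consistent configurations: 0.07·0.595·0.684 + 0.57·0.595·0.316 + 0.55·0.405·0.684 + 0.77·0.405·0.316 = 0.386566
Posterior = 0.250906 / 0.386566 ≈ 0.649

With the extra evidence:
Weight on flaky test harness=true, given the evidence: 0.77·0.405 = 0.311850
Denominator P(test failure | genuine code bug): 0.57·0.595 + 0.77·0.405 = 0.651000
Posterior = 0.311850 / 0.651000 ≈ 0.479
Conditioning on genuine code bug lowers the posterior on flaky test harness: the classic explaining-away effect in a common-effect structure.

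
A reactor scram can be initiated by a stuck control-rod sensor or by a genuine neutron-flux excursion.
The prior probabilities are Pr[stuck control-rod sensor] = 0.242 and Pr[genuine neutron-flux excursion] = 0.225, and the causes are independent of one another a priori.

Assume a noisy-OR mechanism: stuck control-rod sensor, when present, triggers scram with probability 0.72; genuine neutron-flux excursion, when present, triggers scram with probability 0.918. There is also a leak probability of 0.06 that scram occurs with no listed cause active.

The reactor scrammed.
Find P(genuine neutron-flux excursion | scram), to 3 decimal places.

P(genuine neutron-flux excursion | scram) ≈ 0.548

Under noisy-OR, P(scram | causes) = 1 − (1−0.06)·∏(1−qᵢ) over the active causes.
By total probability over the 4 (stuck control-rod sensor, genuine neutron-flux excursion) configurations:
  P(scram) = 0.06·0.758·0.775 + 0.92292·0.758·0.225 + 0.7368·0.242·0.775 + 0.978418·0.242·0.225
        = 0.035247 + 0.157404 + 0.138187 + 0.053275 = 0.384113
Configurations with genuine neutron-flux excursion contribute 0.210679, so
  P(genuine neutron-flux excursion | scram) = 0.210679 / 0.384113 ≈ 0.548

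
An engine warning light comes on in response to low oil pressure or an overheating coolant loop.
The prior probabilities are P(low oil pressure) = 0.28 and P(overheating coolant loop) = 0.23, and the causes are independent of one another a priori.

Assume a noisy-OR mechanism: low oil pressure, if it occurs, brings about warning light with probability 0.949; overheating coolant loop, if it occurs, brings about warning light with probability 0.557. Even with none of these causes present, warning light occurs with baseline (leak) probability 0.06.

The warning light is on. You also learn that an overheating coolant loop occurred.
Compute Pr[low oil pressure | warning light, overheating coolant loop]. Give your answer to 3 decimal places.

Under noisy-OR, P(warning light | causes) = 1 − (1−0.06)·∏(1−qᵢ) over the active causes.
Weight on low oil pressure=true, given the evidence: 0.978763*0.28 = 0.274054
Denominator P(warning light | overheating coolant loop): 0.58358*0.72 + 0.978763*0.28 = 0.694232
P(low oil pressure | warning light, overheating coolant loop) = 0.274054/0.694232 ≈ 0.395

Pr[low oil pressure | warning light, overheating coolant loop] ≈ 0.395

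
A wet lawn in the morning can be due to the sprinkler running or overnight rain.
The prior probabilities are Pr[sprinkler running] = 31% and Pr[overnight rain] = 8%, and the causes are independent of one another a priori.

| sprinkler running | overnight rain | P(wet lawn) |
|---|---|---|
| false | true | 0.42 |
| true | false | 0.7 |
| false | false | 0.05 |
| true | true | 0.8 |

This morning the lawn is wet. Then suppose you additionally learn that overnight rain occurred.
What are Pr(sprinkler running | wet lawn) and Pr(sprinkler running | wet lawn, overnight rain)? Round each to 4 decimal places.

Numerator (weight on configurations with sprinkler running): 0.199640 + 0.019840 = 0.219480
Normalizer over all consistent configurations: 0.05·0.69·0.92 + 0.42·0.69·0.08 + 0.7·0.31·0.92 + 0.8·0.31·0.08 = 0.274404
P(sprinkler running | wet lawn) = 0.219480/0.274404 ≈ 0.7998

Now condition on the additional information:
P(wet lawn | overnight rain) = 0.42×0.69 + 0.8×0.31 = 0.289800 + 0.248000 = 0.537800
The sprinkler running-present share is 0.8×0.31 = 0.248000.
Hence the posterior is 0.248000/0.537800 ≈ 0.4611.
Conditioning on overnight rain lowers the posterior on sprinkler running: the classic explaining-away effect in a common-effect structure.

Pr(sprinkler running | wet lawn) ≈ 0.7998; Pr(sprinkler running | wet lawn, overnight rain) ≈ 0.4611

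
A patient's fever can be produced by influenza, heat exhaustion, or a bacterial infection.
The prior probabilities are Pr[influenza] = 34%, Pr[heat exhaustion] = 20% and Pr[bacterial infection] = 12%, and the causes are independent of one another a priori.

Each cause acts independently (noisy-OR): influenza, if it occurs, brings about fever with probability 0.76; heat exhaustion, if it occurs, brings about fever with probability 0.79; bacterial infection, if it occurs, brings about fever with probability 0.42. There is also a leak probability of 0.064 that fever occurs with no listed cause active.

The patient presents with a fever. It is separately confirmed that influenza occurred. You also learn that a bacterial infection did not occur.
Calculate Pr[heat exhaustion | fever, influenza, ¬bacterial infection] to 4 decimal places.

Under noisy-OR, P(fever | causes) = 1 − (1−0.064)·∏(1−qᵢ) over the active causes.
For the numerator, keep only heat exhaustion=true terms: 0.952826·0.2 = 0.190565
Normalizer over all consistent configurations: 0.77536·0.8 + 0.952826·0.2 = 0.810853
Posterior = 0.190565 / 0.810853 ≈ 0.2350

Pr[heat exhaustion | fever, influenza, ¬bacterial infection] ≈ 0.2350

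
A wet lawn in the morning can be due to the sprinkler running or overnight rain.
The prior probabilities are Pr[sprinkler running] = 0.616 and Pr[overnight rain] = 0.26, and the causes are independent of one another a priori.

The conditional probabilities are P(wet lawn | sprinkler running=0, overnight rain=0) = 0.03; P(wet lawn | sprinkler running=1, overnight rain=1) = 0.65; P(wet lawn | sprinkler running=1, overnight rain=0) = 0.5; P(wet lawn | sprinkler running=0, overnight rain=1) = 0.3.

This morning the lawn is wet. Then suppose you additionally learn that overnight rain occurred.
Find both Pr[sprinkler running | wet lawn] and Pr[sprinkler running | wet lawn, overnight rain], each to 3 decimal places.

Weight on sprinkler running=true, given the evidence: 0.227920 + 0.104104 = 0.332024
Normalizer over all consistent configurations: 0.03*0.384*0.74 + 0.3*0.384*0.26 + 0.5*0.616*0.74 + 0.65*0.616*0.26 = 0.370501
Posterior = 0.332024 / 0.370501 ≈ 0.896

With the extra evidence:
Weight on sprinkler running=true, given the evidence: 0.65·0.616 = 0.400400
Normalizer over all consistent configurations: 0.3·0.384 + 0.65·0.616 = 0.515600
P(sprinkler running | wet lawn, overnight rain) = 0.400400/0.515600 ≈ 0.777
Conditioning on overnight rain lowers the posterior on sprinkler running: the classic explaining-away effect in a common-effect structure.

Pr[sprinkler running | wet lawn] ≈ 0.896; Pr[sprinkler running | wet lawn, overnight rain] ≈ 0.777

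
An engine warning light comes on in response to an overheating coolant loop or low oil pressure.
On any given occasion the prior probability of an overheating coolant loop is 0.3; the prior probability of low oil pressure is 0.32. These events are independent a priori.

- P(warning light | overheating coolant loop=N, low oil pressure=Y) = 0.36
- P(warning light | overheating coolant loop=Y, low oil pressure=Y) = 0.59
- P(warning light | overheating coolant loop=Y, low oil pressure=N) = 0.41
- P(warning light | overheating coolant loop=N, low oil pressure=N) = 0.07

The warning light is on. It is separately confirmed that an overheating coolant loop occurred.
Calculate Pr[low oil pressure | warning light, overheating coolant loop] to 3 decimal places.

Pr[low oil pressure | warning light, overheating coolant loop] ≈ 0.404

Numerator (weight on configurations with low oil pressure): 0.59×0.32 = 0.188800
Normalizer over all consistent configurations: 0.41×0.68 + 0.59×0.32 = 0.467600
P(low oil pressure | warning light, overheating coolant loop) = 0.188800/0.467600 ≈ 0.404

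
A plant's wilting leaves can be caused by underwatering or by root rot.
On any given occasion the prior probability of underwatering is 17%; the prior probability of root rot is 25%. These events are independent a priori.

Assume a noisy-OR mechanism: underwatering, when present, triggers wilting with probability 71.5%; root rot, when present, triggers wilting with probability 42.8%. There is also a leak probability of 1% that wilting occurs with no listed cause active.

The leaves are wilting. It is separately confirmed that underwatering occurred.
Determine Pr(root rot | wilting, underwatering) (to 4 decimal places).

Under noisy-OR, P(wilting | causes) = 1 − (1−0.01)·∏(1−qᵢ) over the active causes.
Weight on root rot=true, given the evidence: 0.83861*0.25 = 0.209652
The normalizing constant is 0.71785*0.75 + 0.83861*0.25 = 0.748040
Posterior = 0.209652 / 0.748040 ≈ 0.2803

Pr(root rot | wilting, underwatering) ≈ 0.2803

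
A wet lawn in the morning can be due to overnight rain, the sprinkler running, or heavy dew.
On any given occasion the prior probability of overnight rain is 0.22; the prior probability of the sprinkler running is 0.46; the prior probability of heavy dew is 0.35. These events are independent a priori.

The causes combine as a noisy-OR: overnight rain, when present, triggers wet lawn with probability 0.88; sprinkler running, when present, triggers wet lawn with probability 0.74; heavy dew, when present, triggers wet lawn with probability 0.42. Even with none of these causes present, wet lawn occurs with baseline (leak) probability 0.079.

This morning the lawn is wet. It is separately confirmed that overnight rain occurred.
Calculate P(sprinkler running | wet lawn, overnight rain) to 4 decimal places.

Under noisy-OR, P(wet lawn | causes) = 1 − (1−0.079)·∏(1−qᵢ) over the active causes.
Enumerate the 4 (sprinkler running, heavy dew) configurations and weight by the priors:
  P(wet lawn | overnight rain) = 0.88948·0.54·0.65 + 0.935898·0.54·0.35 + 0.971265·0.46·0.65 + 0.983334·0.46·0.35
        = 0.312207 + 0.176885 + 0.290408 + 0.158317 = 0.937817
The terms with sprinkler running present sum to 0.448725, so
  P(sprinkler running | wet lawn, overnight rain) = 0.448725 / 0.937817 ≈ 0.4785

P(sprinkler running | wet lawn, overnight rain) ≈ 0.4785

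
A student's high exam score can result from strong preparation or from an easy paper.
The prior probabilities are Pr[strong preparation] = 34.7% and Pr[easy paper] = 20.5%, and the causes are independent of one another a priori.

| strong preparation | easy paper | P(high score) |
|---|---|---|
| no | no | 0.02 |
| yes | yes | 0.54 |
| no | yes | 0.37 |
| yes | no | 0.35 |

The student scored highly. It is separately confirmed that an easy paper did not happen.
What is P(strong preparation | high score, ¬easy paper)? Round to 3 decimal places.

P(strong preparation | high score, ¬easy paper) ≈ 0.903

Enumerate both values of strong preparation and weight by the priors:
  P(high score | ¬easy paper) = 0.02*0.653 + 0.35*0.347
        = 0.013060 + 0.121450 = 0.134510
The terms with strong preparation present sum to 0.121450, so
  P(strong preparation | high score, ¬easy paper) = 0.121450 / 0.134510 ≈ 0.903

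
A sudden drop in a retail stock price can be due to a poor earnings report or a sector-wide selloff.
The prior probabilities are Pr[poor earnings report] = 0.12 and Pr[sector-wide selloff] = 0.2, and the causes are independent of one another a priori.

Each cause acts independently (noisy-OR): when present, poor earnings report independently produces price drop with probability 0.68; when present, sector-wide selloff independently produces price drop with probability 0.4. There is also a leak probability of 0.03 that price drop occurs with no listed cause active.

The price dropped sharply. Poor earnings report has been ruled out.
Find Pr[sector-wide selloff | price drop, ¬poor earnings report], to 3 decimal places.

Pr[sector-wide selloff | price drop, ¬poor earnings report] ≈ 0.777

Under noisy-OR, P(price drop | causes) = 1 − (1−0.03)·∏(1−qᵢ) over the active causes.
Numerator (weight on configurations with sector-wide selloff): 0.418*0.2 = 0.083600
Normalizer over all consistent configurations: 0.03*0.8 + 0.418*0.2 = 0.107600
Posterior = 0.083600 / 0.107600 ≈ 0.777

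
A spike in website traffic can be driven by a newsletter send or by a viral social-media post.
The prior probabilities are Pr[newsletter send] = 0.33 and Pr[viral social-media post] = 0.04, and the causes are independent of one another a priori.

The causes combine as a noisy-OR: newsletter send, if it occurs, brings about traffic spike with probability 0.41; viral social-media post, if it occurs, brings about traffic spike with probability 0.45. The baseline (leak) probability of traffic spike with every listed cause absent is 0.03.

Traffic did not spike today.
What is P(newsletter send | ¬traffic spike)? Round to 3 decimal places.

Under noisy-OR, P(traffic spike | causes) = 1 − (1−0.03)·∏(1−qᵢ) over the active causes.
Weight on newsletter send=true, given the evidence: 0.181305 + 0.004155 = 0.185460
The normalizing constant is 0.97·0.67·0.96 + 0.5335·0.67·0.04 + 0.5723·0.33·0.96 + 0.314765·0.33·0.04 = 0.823662
Posterior = 0.185460 / 0.823662 ≈ 0.225

P(newsletter send | ¬traffic spike) ≈ 0.225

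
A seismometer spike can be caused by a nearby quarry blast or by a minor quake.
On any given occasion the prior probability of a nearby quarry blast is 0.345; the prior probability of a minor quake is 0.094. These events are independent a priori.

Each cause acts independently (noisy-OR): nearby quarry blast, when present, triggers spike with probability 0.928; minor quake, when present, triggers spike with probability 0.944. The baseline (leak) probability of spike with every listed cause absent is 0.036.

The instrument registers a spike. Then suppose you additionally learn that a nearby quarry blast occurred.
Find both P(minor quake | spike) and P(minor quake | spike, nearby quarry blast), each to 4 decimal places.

P(minor quake | spike) ≈ 0.2248; P(minor quake | spike, nearby quarry blast) ≈ 0.1000

Under noisy-OR, P(spike | causes) = 1 − (1−0.036)·∏(1−qᵢ) over the active causes.
Numerator (weight on configurations with minor quake): 0.058246 + 0.032304 = 0.090550
Normalizer over all consistent configurations: 0.036·0.655·0.906 + 0.946016·0.655·0.094 + 0.930592·0.345·0.906 + 0.996113·0.345·0.094 = 0.402788
Posterior = 0.090550 / 0.402788 ≈ 0.2248

Now condition on the additional information:
Sum P(spike|·) weighted by the priors over both values of minor quake:
  P(spike | nearby quarry blast) = 0.930592*0.906 + 0.996113*0.094
        = 0.843116 + 0.093635 = 0.936751
The terms with minor quake present sum to 0.093635, so
  P(minor quake | spike, nearby quarry blast) = 0.093635 / 0.936751 ≈ 0.1000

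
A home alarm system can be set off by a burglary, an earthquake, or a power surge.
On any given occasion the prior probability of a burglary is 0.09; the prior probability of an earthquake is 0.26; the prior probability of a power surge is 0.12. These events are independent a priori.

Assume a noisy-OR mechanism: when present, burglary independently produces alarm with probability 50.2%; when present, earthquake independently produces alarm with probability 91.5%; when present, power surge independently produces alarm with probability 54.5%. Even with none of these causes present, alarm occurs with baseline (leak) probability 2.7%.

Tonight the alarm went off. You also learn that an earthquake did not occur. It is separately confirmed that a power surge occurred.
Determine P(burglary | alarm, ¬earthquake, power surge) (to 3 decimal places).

Under noisy-OR, P(alarm | causes) = 1 − (1−0.027)·∏(1−qᵢ) over the active causes.
Numerator (weight on configurations with burglary): 0.779528*0.09 = 0.070158
Normalizer over all consistent configurations: 0.557285*0.91 + 0.779528*0.09 = 0.577287
P(burglary | alarm, ¬earthquake, power surge) = 0.070158/0.577287 ≈ 0.122

P(burglary | alarm, ¬earthquake, power surge) ≈ 0.122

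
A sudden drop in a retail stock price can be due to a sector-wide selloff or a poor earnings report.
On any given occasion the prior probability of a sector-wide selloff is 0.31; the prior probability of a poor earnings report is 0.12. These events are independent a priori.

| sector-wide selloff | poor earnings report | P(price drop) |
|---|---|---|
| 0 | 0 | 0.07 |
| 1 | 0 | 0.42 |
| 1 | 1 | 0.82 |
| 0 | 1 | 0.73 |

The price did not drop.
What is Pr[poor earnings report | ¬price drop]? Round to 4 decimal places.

Pr[poor earnings report | ¬price drop] ≈ 0.0386

Numerator (weight on configurations with poor earnings report): 0.022356 + 0.006696 = 0.029052
The normalizing constant is 0.93·0.69·0.88 + 0.27·0.69·0.12 + 0.58·0.31·0.88 + 0.18·0.31·0.12 = 0.751972
Posterior = 0.029052 / 0.751972 ≈ 0.0386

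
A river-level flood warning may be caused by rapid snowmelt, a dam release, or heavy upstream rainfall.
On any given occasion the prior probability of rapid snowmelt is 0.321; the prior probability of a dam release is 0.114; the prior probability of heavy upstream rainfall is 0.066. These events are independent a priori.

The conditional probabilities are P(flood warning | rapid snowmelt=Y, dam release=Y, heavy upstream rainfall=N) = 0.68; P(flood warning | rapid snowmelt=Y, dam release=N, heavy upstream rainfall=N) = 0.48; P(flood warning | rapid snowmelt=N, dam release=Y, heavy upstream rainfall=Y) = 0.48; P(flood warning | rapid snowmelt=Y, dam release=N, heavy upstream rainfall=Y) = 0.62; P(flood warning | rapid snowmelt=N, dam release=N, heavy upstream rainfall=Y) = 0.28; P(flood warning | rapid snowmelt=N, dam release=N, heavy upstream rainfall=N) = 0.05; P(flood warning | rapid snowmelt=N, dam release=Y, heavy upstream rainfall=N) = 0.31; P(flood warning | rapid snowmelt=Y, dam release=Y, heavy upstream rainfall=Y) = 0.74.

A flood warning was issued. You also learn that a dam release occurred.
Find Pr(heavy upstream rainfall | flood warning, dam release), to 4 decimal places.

P(flood warning | dam release) = 0.31·0.679·0.934 + 0.48·0.679·0.066 + 0.68·0.321·0.934 + 0.74·0.321·0.066 = 0.196598 + 0.021511 + 0.203874 + 0.015678 = 0.437661
Of this, 0.037189 comes from 0.021511 + 0.015678 (the heavy upstream rainfall=true cases).
So P(heavy upstream rainfall | flood warning, dam release) = 0.037189/0.437661 ≈ 0.0850.

Pr(heavy upstream rainfall | flood warning, dam release) ≈ 0.0850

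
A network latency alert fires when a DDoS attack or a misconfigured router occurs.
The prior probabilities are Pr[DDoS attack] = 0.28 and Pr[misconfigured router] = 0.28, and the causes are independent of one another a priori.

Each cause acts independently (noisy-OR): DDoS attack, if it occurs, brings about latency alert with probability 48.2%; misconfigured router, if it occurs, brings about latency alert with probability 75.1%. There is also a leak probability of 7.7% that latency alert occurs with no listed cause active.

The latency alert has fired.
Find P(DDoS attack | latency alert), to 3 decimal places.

Under noisy-OR, P(latency alert | causes) = 1 − (1−0.077)·∏(1−qᵢ) over the active causes.
P(latency alert) = 0.077*0.72*0.72 + 0.770173*0.72*0.28 + 0.521886*0.28*0.72 + 0.88095*0.28*0.28 = 0.039917 + 0.155267 + 0.105212 + 0.069066 = 0.369462
Of this, 0.174278 comes from 0.105212 + 0.069066 (the DDoS attack=true cases).
So P(DDoS attack | latency alert) = 0.174278/0.369462 ≈ 0.472.

P(DDoS attack | latency alert) ≈ 0.472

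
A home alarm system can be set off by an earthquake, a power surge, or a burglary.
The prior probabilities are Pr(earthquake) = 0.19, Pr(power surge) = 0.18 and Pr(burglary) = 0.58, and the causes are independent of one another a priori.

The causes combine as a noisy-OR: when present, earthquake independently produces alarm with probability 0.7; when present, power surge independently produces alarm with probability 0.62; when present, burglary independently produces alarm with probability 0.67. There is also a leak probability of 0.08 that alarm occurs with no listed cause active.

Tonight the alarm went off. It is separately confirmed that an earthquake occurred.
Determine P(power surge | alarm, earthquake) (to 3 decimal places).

P(power surge | alarm, earthquake) ≈ 0.198

Under noisy-OR, P(alarm | causes) = 1 − (1−0.08)·∏(1−qᵢ) over the active causes.
Numerator (weight on configurations with power surge): 0.067671 + 0.100787 = 0.168458
Normalizer over all consistent configurations: 0.724*0.82*0.42 + 0.90892*0.82*0.58 + 0.89512*0.18*0.42 + 0.96539*0.18*0.58 = 0.850086
P(power surge | alarm, earthquake) = 0.168458/0.850086 ≈ 0.198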